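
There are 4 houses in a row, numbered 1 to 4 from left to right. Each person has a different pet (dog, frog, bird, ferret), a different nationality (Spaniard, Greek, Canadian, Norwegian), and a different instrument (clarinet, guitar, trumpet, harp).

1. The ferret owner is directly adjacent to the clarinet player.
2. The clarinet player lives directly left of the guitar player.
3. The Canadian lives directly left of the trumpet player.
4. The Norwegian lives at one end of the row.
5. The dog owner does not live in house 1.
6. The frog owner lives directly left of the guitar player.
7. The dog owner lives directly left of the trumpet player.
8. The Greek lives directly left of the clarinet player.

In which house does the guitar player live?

So house 1 gets harp for instrument.
House 2 instrument: only clarinet fits.
The guitar player is in house 3 (clue 2).
By clue 6, the frog owner is in house 2.
Clue 8: the Greek is in house 1.
House 4's pet must be bird (nothing else left).
House 4 nationality: only Norwegian fits.
So house 4 gets trumpet for instrument.
Clue 3: the Canadian is in house 3.
The only pet still possible for house 1 is ferret.
House 3 pet: only dog fits.
House 2's nationality must be Spaniard (nothing else left).
So: house 1 = ferret/Greek/harp, house 2 = frog/Spaniard/clarinet, house 3 = dog/Canadian/guitar, house 4 = bird/Norwegian/trumpet.

3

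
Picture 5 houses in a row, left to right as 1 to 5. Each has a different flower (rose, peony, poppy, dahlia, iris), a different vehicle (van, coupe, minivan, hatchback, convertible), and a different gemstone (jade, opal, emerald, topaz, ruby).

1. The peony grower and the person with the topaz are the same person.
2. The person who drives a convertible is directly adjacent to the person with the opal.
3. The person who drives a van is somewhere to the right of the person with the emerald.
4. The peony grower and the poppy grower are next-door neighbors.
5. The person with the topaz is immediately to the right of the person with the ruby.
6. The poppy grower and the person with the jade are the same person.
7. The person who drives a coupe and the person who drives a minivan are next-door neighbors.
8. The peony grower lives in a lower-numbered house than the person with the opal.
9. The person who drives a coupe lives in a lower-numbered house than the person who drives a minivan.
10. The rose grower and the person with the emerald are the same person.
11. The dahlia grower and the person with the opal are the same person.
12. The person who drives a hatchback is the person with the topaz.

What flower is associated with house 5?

So house 1 gets coupe for vehicle.
The person who drives a minivan is in house 2 (clue 7).
House 1 gemstone: only emerald fits.
By clue 10, the rose grower is in house 1.
The dahlia grower is narrowed to house 4 or 5; consider each.
Placing it in house 4 leads to a contradiction, so it's in house 5.
The person with the opal is in house 5 (clue 11).
By clue 2, the person who drives a convertible is in house 4.
The only vehicle still possible for house 5 is van.
Clue 12 places the person with the topaz in house 3.
House 3's vehicle must be hatchback (nothing else left).
So house 2 gets ruby for gemstone.
House 4 gemstone: only jade fits.
The peony grower is in house 3 (clue 1).
Clue 6 places the poppy grower in house 4.
House 2's flower must be iris (nothing else left).
So: house 1 = rose/coupe/emerald, house 2 = iris/minivan/ruby, house 3 = peony/hatchback/topaz, house 4 = poppy/convertible/jade, house 5 = dahlia/van/opal.

dahlia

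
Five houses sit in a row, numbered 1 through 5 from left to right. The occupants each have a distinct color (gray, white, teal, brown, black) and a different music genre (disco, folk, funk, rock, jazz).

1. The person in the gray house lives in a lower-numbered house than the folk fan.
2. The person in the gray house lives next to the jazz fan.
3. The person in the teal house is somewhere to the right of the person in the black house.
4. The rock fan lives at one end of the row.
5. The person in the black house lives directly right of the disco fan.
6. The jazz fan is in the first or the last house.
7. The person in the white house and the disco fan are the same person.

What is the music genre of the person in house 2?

The person in the gray house is narrowed to house 2 or 4; consider each.
Placing it in house 4 leads to a contradiction, so it's in house 2.
Clue 2: the jazz fan is in house 1.
By clue 7, the person in the white house is in house 3.
By clue 7, the disco fan is in house 3.
The only color still possible for house 1 is brown.
House 4 color: only black fits.
House 5's color must be teal (nothing else left).
The only music genre still possible for house 2 is funk.
The only music genre still possible for house 4 is folk.
House 5 music genre: only rock fits.
So: house 1 = brown/jazz, house 2 = gray/funk, house 3 = white/disco, house 4 = black/folk, house 5 = teal/rock.

funk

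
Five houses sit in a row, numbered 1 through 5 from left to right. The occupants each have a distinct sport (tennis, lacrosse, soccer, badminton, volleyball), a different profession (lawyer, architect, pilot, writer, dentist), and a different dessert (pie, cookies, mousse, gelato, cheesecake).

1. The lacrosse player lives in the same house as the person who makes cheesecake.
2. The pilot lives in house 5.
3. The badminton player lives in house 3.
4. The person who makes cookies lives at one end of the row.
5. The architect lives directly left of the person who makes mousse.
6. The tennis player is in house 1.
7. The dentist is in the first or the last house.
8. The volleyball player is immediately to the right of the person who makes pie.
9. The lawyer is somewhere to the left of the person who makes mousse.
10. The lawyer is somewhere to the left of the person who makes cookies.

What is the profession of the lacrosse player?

lawyer

The pilot is in house 5 (clue 2).
Clue 3: the badminton player is in house 3.
Clue 6: the tennis player is in house 1.
By clue 10, the person who makes cookies is in house 5.
That leaves dentist as the profession for house 1.
That leaves writer as the profession for house 4.
The lacrosse player is narrowed to house 2 or 4; consider each.
Placing it in house 4 leads to a contradiction, so it's in house 2.
By clue 1, the person who makes cheesecake is in house 2.
House 1's dessert must be gelato (nothing else left).
The soccer player is narrowed to house 4 or 5; consider each.
Placing it in house 4 leads to a contradiction, so it's in house 5.
House 4 sport: only volleyball fits.
The person who makes pie is in house 3 (clue 8).
That leaves mousse as the dessert for house 4.
Clue 5: the architect is in house 3.
House 2 profession: only lawyer fits.
So: house 1 = tennis/dentist/gelato, house 2 = lacrosse/lawyer/cheesecake, house 3 = badminton/architect/pie, house 4 = volleyball/writer/mousse, house 5 = soccer/pilot/cookies.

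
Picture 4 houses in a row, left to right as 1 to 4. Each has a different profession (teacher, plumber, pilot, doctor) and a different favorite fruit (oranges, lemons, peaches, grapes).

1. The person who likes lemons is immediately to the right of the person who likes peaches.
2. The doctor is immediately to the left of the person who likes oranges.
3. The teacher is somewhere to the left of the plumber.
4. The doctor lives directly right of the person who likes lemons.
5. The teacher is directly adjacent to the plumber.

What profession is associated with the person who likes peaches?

teacher

Clue 4 places the doctor in house 3.
From clue 4, the person who likes lemons must be in house 2.
The person who likes peaches is in house 1 (clue 1).
Clue 2: the person who likes oranges is in house 4.
Clue 5 places the teacher in house 1.
From clue 5, the plumber must be in house 2.
House 4's profession must be pilot (nothing else left).
House 3 favorite fruit: only grapes fits.
So: house 1 = teacher/peaches, house 2 = plumber/lemons, house 3 = doctor/grapes, house 4 = pilot/oranges.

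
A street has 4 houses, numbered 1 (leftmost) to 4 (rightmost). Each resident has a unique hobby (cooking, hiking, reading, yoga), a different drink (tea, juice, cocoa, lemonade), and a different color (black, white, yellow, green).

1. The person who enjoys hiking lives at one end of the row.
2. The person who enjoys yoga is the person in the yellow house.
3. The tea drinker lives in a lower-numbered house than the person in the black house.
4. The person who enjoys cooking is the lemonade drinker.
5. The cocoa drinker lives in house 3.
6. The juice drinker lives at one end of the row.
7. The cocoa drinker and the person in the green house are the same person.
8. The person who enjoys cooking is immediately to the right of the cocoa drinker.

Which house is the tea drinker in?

2

By clue 5, the cocoa drinker is in house 3.
Clue 7 places the person in the green house in house 3.
Clue 8 places the person who enjoys cooking in house 4.
That leaves hiking as the hobby for house 1.
Clue 2 places the person who enjoys yoga in house 2.
From clue 2, the person in the yellow house must be in house 2.
By clue 4, the lemonade drinker is in house 4.
The only hobby still possible for house 3 is reading.
The only drink still possible for house 2 is tea.
The only color still possible for house 1 is white.
The only color still possible for house 4 is black.
That leaves juice as the drink for house 1.
So: house 1 = hiking/juice/white, house 2 = yoga/tea/yellow, house 3 = reading/cocoa/green, house 4 = cooking/lemonade/black.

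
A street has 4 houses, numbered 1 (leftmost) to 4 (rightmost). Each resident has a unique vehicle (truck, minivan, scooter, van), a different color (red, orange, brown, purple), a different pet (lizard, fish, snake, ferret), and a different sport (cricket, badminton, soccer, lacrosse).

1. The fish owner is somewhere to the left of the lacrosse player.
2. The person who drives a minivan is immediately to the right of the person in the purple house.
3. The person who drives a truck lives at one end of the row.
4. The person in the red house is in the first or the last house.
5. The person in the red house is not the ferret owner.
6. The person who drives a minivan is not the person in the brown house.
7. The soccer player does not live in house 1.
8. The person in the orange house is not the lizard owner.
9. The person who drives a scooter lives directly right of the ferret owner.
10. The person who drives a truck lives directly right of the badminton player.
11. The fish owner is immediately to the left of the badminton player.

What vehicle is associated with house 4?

truck

The person who drives a truck is in house 4 (clue 10).
By clue 10, the badminton player is in house 3.
The fish owner is in house 2 (clue 11).
House 1's vehicle must be van (nothing else left).
That leaves cricket as the sport for house 1.
From clue 1, the lacrosse player must be in house 4.
By clue 9, the person who drives a scooter is in house 2.
The ferret owner is in house 1 (clue 9).
That leaves minivan as the vehicle for house 3.
So house 2 gets soccer for sport.
Clue 2 places the person in the purple house in house 2.
By clue 5, the person in the red house is in house 4.
The only color still possible for house 3 is orange.
By clue 8, the lizard owner is in house 4.
So house 1 gets brown for color.
House 3 pet: only snake fits.
So: house 1 = van/brown/ferret/cricket, house 2 = scooter/purple/fish/soccer, house 3 = minivan/orange/snake/badminton, house 4 = truck/red/lizard/lacrosse.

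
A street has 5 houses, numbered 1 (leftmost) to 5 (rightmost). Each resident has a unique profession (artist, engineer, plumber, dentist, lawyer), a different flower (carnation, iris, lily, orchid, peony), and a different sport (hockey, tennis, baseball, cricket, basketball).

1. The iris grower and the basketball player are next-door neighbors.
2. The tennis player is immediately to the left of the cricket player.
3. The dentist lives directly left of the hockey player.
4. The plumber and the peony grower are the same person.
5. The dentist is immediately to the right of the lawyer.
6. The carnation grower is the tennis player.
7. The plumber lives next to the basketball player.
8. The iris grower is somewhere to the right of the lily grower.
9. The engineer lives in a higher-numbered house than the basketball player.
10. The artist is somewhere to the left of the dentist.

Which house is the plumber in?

2

The artist is narrowed to house 1 or 2 or 3; consider each.
Placing it in house 2 and house 3 leads to a contradiction, so it's in house 1.
The dentist is narrowed to house 3 or 4; consider each.
Placing it in house 3 leads to a contradiction, so it's in house 4.
By clue 3, the hockey player is in house 5.
Clue 5: the lawyer is in house 3.
The engineer is narrowed to house 2 or 5; consider each.
Placing it in house 2 leads to a contradiction, so it's in house 5.
The only profession still possible for house 2 is plumber.
The peony grower is in house 2 (clue 4).
From clue 1, the iris grower must be in house 4.
The basketball player is in house 3 (clue 1).
So house 5 gets orchid for flower.
By clue 2, the cricket player is in house 2.
The carnation grower is in house 1 (clue 6).
So house 3 gets lily for flower.
House 1's sport must be tennis (nothing else left).
That leaves baseball as the sport for house 4.
So: house 1 = artist/carnation/tennis, house 2 = plumber/peony/cricket, house 3 = lawyer/lily/basketball, house 4 = dentist/iris/baseball, house 5 = engineer/orchid/hockey.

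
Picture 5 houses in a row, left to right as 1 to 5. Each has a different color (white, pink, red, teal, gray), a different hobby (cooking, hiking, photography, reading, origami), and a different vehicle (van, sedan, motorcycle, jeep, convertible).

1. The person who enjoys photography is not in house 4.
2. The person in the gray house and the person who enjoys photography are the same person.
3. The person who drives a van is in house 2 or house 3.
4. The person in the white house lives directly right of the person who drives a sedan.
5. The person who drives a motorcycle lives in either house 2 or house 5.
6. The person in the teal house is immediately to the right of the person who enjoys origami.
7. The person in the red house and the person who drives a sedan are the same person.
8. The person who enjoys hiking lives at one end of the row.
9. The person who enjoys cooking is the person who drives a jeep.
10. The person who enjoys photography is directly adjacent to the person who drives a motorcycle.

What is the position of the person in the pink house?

By clue 10, the person who drives a motorcycle is in house 2.
So house 3 gets van for vehicle.
The person in the gray house is narrowed to house 1 or 3; consider each.
Placing it in house 1 leads to a contradiction, so it's in house 3.
Clue 2 places the person who enjoys photography in house 3.
House 2's hobby must be reading (nothing else left).
The person in the red house is narrowed to house 1 or 4; consider each.
Placing it in house 4 leads to a contradiction, so it's in house 1.
The person who drives a sedan is in house 1 (clue 7).
House 4's color must be pink (nothing else left).
From clue 4, the person in the white house must be in house 2.
House 5 color: only teal fits.
Clue 6 places the person who enjoys origami in house 4.
That leaves hiking as the hobby for house 1.
The only hobby still possible for house 5 is cooking.
The person who drives a jeep is in house 5 (clue 9).
House 4 vehicle: only convertible fits.
So: house 1 = red/hiking/sedan, house 2 = white/reading/motorcycle, house 3 = gray/photography/van, house 4 = pink/origami/convertible, house 5 = teal/cooking/jeep.

4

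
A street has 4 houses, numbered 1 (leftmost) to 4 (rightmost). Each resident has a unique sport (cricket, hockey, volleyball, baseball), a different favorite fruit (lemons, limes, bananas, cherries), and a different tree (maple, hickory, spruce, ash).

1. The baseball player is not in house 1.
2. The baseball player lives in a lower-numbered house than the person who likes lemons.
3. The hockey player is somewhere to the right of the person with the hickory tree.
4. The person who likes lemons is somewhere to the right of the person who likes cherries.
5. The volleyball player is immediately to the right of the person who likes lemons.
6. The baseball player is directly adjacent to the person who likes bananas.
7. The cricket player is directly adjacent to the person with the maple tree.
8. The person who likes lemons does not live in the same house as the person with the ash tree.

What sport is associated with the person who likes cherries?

The volleyball player is in house 4 (clue 5).
The person who likes lemons is in house 3 (clue 5).
House 1's sport must be cricket (nothing else left).
By clue 2, the baseball player is in house 2.
From clue 6, the person who likes bananas must be in house 1.
Clue 7: the person with the maple tree is in house 2.
House 3 sport: only hockey fits.
House 2 favorite fruit: only cherries fits.
That leaves limes as the favorite fruit for house 4.
House 1 tree: only hickory fits.
The only tree still possible for house 3 is spruce.
House 4 tree: only ash fits.
So: house 1 = cricket/bananas/hickory, house 2 = baseball/cherries/maple, house 3 = hockey/lemons/spruce, house 4 = volleyball/limes/ash.

baseball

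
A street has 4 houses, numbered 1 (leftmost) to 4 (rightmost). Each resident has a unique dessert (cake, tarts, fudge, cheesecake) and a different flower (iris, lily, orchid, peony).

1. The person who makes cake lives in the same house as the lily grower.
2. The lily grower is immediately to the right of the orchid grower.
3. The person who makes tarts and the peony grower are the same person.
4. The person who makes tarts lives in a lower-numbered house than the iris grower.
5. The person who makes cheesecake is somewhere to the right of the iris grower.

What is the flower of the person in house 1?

peony

House 4 flower: only lily fits.
The person who makes cake is in house 4 (clue 1).
Clue 2: the orchid grower is in house 3.
So house 3 gets cheesecake for dessert.
So house 1 gets peony for flower.
That leaves iris as the flower for house 2.
Clue 3 places the person who makes tarts in house 1.
House 2's dessert must be fudge (nothing else left).
So: house 1 = tarts/peony, house 2 = fudge/iris, house 3 = cheesecake/orchid, house 4 = cake/lily.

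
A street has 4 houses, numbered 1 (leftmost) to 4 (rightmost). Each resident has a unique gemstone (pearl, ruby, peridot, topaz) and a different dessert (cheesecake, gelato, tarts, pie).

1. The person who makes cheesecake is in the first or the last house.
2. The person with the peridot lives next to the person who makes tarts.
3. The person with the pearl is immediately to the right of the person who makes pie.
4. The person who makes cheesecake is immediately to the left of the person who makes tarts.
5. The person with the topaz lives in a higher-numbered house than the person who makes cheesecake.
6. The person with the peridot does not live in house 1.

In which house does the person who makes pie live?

The person who makes cheesecake is in house 1 (clue 4).
Clue 4 places the person who makes tarts in house 2.
House 1 gemstone: only ruby fits.
House 3 dessert: only pie fits.
The only dessert still possible for house 4 is gelato.
Clue 2: the person with the peridot is in house 3.
By clue 3, the person with the pearl is in house 4.
House 2 gemstone: only topaz fits.
So: house 1 = ruby/cheesecake, house 2 = topaz/tarts, house 3 = peridot/pie, house 4 = pearl/gelato.

3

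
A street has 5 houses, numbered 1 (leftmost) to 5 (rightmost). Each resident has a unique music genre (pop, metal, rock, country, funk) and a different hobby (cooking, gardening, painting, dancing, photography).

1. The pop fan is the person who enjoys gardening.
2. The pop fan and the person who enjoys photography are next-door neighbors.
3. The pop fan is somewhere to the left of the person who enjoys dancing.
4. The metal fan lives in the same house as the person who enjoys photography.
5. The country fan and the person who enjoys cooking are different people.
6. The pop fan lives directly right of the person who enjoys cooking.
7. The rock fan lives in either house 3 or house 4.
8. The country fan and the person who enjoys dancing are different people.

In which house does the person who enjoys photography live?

The rock fan is narrowed to house 3 or 4; consider each.
Placing it in house 3 leads to a contradiction, so it's in house 4.
The pop fan is narrowed to house 2 or 3; consider each.
Placing it in house 3 leads to a contradiction, so it's in house 2.
Clue 1: the person who enjoys gardening is in house 2.
From clue 6, the person who enjoys cooking must be in house 1.
House 3's hobby must be photography (nothing else left).
By clue 4, the metal fan is in house 3.
The only music genre still possible for house 1 is funk.
That leaves country as the music genre for house 5.
Clue 8: the person who enjoys dancing is in house 4.
The only hobby still possible for house 5 is painting.
So: house 1 = funk/cooking, house 2 = pop/gardening, house 3 = metal/photography, house 4 = rock/dancing, house 5 = country/painting.

3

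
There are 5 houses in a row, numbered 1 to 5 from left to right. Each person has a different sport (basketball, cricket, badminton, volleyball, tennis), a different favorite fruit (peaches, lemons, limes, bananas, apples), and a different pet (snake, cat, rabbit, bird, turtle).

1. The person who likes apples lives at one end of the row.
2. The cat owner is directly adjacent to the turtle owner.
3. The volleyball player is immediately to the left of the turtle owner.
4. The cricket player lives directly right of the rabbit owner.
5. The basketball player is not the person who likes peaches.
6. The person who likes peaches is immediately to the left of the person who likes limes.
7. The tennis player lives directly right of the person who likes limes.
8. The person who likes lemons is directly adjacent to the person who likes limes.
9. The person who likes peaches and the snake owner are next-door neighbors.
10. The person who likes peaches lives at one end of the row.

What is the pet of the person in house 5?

By clue 10, the person who likes peaches is in house 1.
So house 5 gets apples for favorite fruit.
The person who likes limes is in house 2 (clue 6).
Clue 7 places the tennis player in house 3.
By clue 8, the person who likes lemons is in house 3.
Clue 9 places the snake owner in house 2.
The only favorite fruit still possible for house 4 is bananas.
That leaves badminton as the sport for house 1.
The cat owner is in house 4 (clue 2).
House 5 sport: only basketball fits.
The cricket player is narrowed to house 2 or 4; consider each.
Placing it in house 4 leads to a contradiction, so it's in house 2.
The rabbit owner is in house 1 (clue 4).
That leaves volleyball as the sport for house 4.
Clue 3: the turtle owner is in house 5.
So house 3 gets bird for pet.
So: house 1 = badminton/peaches/rabbit, house 2 = cricket/limes/snake, house 3 = tennis/lemons/bird, house 4 = volleyball/bananas/cat, house 5 = basketball/apples/turtle.

turtle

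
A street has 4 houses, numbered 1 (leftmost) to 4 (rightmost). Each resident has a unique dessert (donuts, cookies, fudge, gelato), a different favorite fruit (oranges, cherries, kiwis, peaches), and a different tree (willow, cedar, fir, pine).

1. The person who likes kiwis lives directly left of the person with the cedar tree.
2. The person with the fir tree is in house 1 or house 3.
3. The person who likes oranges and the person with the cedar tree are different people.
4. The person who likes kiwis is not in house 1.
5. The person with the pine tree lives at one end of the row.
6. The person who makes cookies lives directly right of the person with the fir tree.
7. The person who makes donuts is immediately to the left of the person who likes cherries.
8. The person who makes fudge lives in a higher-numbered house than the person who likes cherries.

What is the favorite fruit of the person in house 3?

kiwis

House 2's tree must be willow (nothing else left).
The person who makes cookies is narrowed to house 2 or 4; consider each.
Placing it in house 2 leads to a contradiction, so it's in house 4.
The person with the fir tree is in house 3 (clue 6).
That leaves fudge as the dessert for house 3.
So house 1 gets pine for tree.
So house 4 gets cedar for tree.
The person who likes kiwis is in house 3 (clue 1).
Clue 8 places the person who likes cherries in house 2.
House 4 favorite fruit: only peaches fits.
Clue 7: the person who makes donuts is in house 1.
House 2 dessert: only gelato fits.
That leaves oranges as the favorite fruit for house 1.
So: house 1 = donuts/oranges/pine, house 2 = gelato/cherries/willow, house 3 = fudge/kiwis/fir, house 4 = cookies/peaches/cedar.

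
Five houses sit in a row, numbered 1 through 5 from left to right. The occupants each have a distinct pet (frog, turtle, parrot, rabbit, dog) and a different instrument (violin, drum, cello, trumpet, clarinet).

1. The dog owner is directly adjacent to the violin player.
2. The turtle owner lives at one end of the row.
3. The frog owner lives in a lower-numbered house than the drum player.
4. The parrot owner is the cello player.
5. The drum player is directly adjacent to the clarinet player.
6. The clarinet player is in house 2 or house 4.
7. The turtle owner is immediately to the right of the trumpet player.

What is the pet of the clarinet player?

By clue 7, the turtle owner is in house 5.
Clue 7: the trumpet player is in house 4.
House 2's instrument must be clarinet (nothing else left).
Clue 5 places the drum player in house 3.
That leaves cello as the instrument for house 1.
House 5's instrument must be violin (nothing else left).
Clue 1 places the dog owner in house 4.
Clue 4: the parrot owner is in house 1.
So house 3 gets rabbit for pet.
House 2 pet: only frog fits.
So: house 1 = parrot/cello, house 2 = frog/clarinet, house 3 = rabbit/drum, house 4 = dog/trumpet, house 5 = turtle/violin.

frog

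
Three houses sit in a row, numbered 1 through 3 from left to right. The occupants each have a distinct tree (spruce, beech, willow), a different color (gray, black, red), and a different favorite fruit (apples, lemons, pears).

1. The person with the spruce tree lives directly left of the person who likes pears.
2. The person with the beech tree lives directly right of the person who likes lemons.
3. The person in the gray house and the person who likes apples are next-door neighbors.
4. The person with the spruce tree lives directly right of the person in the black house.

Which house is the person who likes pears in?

Clue 4: the person with the spruce tree is in house 2.
The person in the black house is in house 1 (clue 4).
That leaves willow as the tree for house 1.
The only tree still possible for house 3 is beech.
By clue 1, the person who likes pears is in house 3.
Clue 2: the person who likes lemons is in house 2.
The only favorite fruit still possible for house 1 is apples.
From clue 3, the person in the gray house must be in house 2.
House 3's color must be red (nothing else left).
So: house 1 = willow/black/apples, house 2 = spruce/gray/lemons, house 3 = beech/red/pears.

3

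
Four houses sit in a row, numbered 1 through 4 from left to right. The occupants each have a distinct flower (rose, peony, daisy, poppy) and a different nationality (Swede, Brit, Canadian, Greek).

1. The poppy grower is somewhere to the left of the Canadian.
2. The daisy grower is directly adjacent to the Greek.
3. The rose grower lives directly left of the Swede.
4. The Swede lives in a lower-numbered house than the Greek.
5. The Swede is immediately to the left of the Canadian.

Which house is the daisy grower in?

3

House 1 nationality: only Brit fits.
House 2's nationality must be Swede (nothing else left).
The rose grower is in house 1 (clue 3).
From clue 5, the Canadian must be in house 3.
House 4 nationality: only Greek fits.
The poppy grower is in house 2 (clue 1).
The daisy grower is in house 3 (clue 2).
House 4 flower: only peony fits.
So: house 1 = rose/Brit, house 2 = poppy/Swede, house 3 = daisy/Canadian, house 4 = peony/Greek.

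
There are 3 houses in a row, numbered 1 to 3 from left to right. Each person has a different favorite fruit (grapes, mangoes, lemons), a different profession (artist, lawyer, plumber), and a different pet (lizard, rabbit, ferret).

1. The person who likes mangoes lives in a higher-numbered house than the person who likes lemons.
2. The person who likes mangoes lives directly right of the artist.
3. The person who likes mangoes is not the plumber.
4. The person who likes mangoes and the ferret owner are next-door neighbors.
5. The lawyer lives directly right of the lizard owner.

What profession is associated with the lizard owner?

artist

The person who likes lemons is narrowed to house 1 or 2; consider each.
Placing it in house 2 leads to a contradiction, so it's in house 1.
The person who likes grapes is narrowed to house 2 or 3; consider each.
Placing it in house 2 leads to a contradiction, so it's in house 3.
House 2's favorite fruit must be mangoes (nothing else left).
Clue 2 places the artist in house 1.
House 2 profession: only lawyer fits.
So house 3 gets plumber for profession.
The lizard owner is in house 1 (clue 5).
House 2's pet must be rabbit (nothing else left).
So house 3 gets ferret for pet.
So: house 1 = lemons/artist/lizard, house 2 = mangoes/lawyer/rabbit, house 3 = grapes/plumber/ferret.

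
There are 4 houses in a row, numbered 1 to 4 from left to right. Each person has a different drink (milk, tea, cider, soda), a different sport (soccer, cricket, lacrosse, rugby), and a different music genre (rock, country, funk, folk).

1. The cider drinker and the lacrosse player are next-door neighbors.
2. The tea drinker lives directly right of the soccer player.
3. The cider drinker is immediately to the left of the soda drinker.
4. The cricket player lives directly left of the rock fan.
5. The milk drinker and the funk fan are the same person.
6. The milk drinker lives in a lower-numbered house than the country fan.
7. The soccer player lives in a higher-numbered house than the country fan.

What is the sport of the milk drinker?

lacrosse

By clue 7, the soccer player is in house 3.
The country fan is in house 2 (clue 7).
Clue 2 places the tea drinker in house 4.
The cricket player is in house 2 (clue 4).
By clue 4, the rock fan is in house 3.
The milk drinker is in house 1 (clue 6).
That leaves funk as the music genre for house 1.
House 4's music genre must be folk (nothing else left).
From clue 3, the cider drinker must be in house 2.
From clue 3, the soda drinker must be in house 3.
Clue 1: the lacrosse player is in house 1.
That leaves rugby as the sport for house 4.
So: house 1 = milk/lacrosse/funk, house 2 = cider/cricket/country, house 3 = soda/soccer/rock, house 4 = tea/rugby/folk.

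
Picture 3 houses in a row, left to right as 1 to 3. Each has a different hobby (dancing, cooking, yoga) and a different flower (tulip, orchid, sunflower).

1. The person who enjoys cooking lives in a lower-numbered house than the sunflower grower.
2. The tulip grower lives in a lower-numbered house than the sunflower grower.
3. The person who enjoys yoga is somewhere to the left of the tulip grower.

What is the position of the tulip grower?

The person who enjoys yoga is in house 1 (clue 3).
From clue 3, the tulip grower must be in house 2.
House 3's hobby must be dancing (nothing else left).
That leaves orchid as the flower for house 1.
So house 3 gets sunflower for flower.
So house 2 gets cooking for hobby.
So: house 1 = yoga/orchid, house 2 = cooking/tulip, house 3 = dancing/sunflower.

2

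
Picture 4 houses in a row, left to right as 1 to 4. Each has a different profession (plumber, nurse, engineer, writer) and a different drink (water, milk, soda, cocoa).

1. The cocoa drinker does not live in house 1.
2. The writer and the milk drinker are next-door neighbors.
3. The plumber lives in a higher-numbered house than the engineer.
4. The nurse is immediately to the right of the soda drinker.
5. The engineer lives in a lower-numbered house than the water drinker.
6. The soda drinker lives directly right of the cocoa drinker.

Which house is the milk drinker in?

1

The soda drinker is in house 3 (clue 6).
The cocoa drinker is in house 2 (clue 6).
House 1 drink: only milk fits.
The only drink still possible for house 4 is water.
By clue 2, the writer is in house 2.
From clue 4, the nurse must be in house 4.
The only profession still possible for house 1 is engineer.
The only profession still possible for house 3 is plumber.
So: house 1 = engineer/milk, house 2 = writer/cocoa, house 3 = plumber/soda, house 4 = nurse/water.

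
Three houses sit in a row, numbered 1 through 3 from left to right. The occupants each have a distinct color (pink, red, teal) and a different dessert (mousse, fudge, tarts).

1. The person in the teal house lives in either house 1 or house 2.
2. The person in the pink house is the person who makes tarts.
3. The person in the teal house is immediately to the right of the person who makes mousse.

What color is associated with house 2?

Clue 3: the person in the teal house is in house 2.
Clue 3: the person who makes mousse is in house 1.
Clue 2 places the person in the pink house in house 3.
From clue 2, the person who makes tarts must be in house 3.
So house 1 gets red for color.
House 2's dessert must be fudge (nothing else left).
So: house 1 = red/mousse, house 2 = teal/fudge, house 3 = pink/tarts.

teal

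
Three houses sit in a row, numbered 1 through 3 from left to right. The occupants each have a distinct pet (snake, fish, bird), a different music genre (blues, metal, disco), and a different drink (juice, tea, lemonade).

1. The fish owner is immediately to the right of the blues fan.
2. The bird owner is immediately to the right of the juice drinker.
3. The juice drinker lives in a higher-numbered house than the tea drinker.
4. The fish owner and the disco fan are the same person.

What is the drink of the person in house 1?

Clue 3 places the juice drinker in house 2.
Clue 3 places the tea drinker in house 1.
That leaves snake as the pet for house 1.
So house 3 gets lemonade for drink.
From clue 2, the bird owner must be in house 3.
The only pet still possible for house 2 is fish.
Clue 1: the blues fan is in house 1.
The disco fan is in house 2 (clue 4).
House 3 music genre: only metal fits.
So: house 1 = snake/blues/tea, house 2 = fish/disco/juice, house 3 = bird/metal/lemonade.

tea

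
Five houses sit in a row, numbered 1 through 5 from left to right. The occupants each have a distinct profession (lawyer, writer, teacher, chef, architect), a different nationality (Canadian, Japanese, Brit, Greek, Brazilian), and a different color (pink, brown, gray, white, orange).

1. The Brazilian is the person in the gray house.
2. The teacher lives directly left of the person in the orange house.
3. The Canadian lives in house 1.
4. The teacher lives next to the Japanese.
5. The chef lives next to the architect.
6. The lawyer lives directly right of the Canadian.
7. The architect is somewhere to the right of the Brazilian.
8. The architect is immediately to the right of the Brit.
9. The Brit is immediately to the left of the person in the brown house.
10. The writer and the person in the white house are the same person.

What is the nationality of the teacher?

From clue 3, the Canadian must be in house 1.
By clue 6, the lawyer is in house 2.
The architect is narrowed to house 3 or 4 or 5; consider each.
Placing it in house 3 and house 4 leads to a contradiction, so it's in house 5.
From clue 5, the chef must be in house 4.
Clue 8: the Brit is in house 4.
By clue 9, the person in the brown house is in house 5.
Clue 4: the Japanese is in house 2.
That leaves Brazilian as the nationality for house 3.
So house 5 gets Greek for nationality.
Clue 1: the person in the gray house is in house 3.
The only color still possible for house 1 is white.
The writer is in house 1 (clue 10).
So house 3 gets teacher for profession.
Clue 2 places the person in the orange house in house 4.
House 2 color: only pink fits.
So: house 1 = writer/Canadian/white, house 2 = lawyer/Japanese/pink, house 3 = teacher/Brazilian/gray, house 4 = chef/Brit/orange, house 5 = architect/Greek/brown.

Brazilian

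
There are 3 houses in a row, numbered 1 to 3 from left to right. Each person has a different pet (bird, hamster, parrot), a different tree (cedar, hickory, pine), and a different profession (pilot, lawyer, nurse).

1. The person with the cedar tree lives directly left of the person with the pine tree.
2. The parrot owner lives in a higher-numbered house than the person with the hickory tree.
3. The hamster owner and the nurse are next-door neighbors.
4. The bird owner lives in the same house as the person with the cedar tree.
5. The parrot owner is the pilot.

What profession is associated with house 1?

lawyer

The only tree still possible for house 3 is pine.
By clue 1, the person with the cedar tree is in house 2.
By clue 4, the bird owner is in house 2.
The only pet still possible for house 1 is hamster.
That leaves parrot as the pet for house 3.
The only tree still possible for house 1 is hickory.
From clue 3, the nurse must be in house 2.
By clue 5, the pilot is in house 3.
House 1 profession: only lawyer fits.
So: house 1 = hamster/hickory/lawyer, house 2 = bird/cedar/nurse, house 3 = parrot/pine/pilot.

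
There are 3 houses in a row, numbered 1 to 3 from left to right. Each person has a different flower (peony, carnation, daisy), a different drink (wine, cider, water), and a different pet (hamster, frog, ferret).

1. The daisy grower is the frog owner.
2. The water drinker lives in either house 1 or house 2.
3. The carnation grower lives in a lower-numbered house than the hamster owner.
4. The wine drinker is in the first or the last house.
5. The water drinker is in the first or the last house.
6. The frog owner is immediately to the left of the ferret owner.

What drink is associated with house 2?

cider

From clue 5, the water drinker must be in house 1.
House 2 drink: only cider fits.
House 3's drink must be wine (nothing else left).
House 1 pet: only frog fits.
Clue 1: the daisy grower is in house 1.
The ferret owner is in house 2 (clue 6).
So house 3 gets peony for flower.
House 3's pet must be hamster (nothing else left).
The only flower still possible for house 2 is carnation.
So: house 1 = daisy/water/frog, house 2 = carnation/cider/ferret, house 3 = peony/wine/hamster.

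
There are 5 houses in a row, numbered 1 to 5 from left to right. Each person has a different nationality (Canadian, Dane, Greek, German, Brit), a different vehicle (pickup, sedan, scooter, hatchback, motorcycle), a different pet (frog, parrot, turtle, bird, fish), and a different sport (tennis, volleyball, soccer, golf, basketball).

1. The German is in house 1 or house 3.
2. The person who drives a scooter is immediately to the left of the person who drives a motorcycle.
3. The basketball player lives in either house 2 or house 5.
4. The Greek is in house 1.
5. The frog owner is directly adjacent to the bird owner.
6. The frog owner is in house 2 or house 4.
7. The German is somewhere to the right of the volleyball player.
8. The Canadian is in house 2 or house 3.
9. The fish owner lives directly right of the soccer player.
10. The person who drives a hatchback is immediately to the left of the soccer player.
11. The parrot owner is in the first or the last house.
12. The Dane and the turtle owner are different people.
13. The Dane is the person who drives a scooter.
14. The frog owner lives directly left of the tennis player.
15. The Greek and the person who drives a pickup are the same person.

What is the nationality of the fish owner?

Brit

Clue 4: the Greek is in house 1.
Clue 7: the German is in house 3.
Clue 15: the person who drives a pickup is in house 1.
So house 5 gets Brit for nationality.
So house 2 gets Canadian for nationality.
House 4's nationality must be Dane (nothing else left).
The person who drives a scooter is in house 4 (clue 13).
Clue 2 places the person who drives a motorcycle in house 5.
The person who drives a hatchback is narrowed to house 2 or 3; consider each.
Placing it in house 2 leads to a contradiction, so it's in house 3.
By clue 10, the soccer player is in house 4.
House 2 vehicle: only sedan fits.
Clue 9 places the fish owner in house 5.
House 4's pet must be frog (nothing else left).
Clue 5 places the bird owner in house 3.
The tennis player is in house 5 (clue 14).
That leaves parrot as the pet for house 1.
That leaves turtle as the pet for house 2.
So house 2 gets basketball for sport.
That leaves golf as the sport for house 3.
So house 1 gets volleyball for sport.
So: house 1 = Greek/pickup/parrot/volleyball, house 2 = Canadian/sedan/turtle/basketball, house 3 = German/hatchback/bird/golf, house 4 = Dane/scooter/frog/soccer, house 5 = Brit/motorcycle/fish/tennis.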